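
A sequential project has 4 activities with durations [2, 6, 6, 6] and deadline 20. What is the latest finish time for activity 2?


LF(activity 2) = deadline - sum of successor durations
Successors: activities 3 through 4 with durations [6, 6]
Sum of successor durations = 12
LF = 20 - 12 = 8

8


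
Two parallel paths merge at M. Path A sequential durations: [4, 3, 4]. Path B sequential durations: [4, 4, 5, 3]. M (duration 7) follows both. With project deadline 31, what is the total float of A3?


Forward pass: ES(A3) = sum of predecessors on chain A = 7
EF = ES + duration = 7 + 4 = 11
Backward pass: LF(M) = deadline = 31; LS(M) = 31 - 7 = 24
LF(A3) = LS(M) - sum(successors on chain A) = 24 - 0 = 24
LS = LF - duration = 24 - 4 = 20
Total float = LS - ES = 20 - 7 = 13

13


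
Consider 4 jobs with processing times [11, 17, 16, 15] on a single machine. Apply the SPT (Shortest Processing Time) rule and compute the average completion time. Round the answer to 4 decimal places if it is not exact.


Sort jobs by processing time (SPT order): [11, 15, 16, 17]
Compute completion times sequentially:
  Job 1: processing = 11, completes at 11
  Job 2: processing = 15, completes at 26
  Job 3: processing = 16, completes at 42
  Job 4: processing = 17, completes at 59
Sum of completion times = 138
Average completion time = 138/4 = 34.5

34.5


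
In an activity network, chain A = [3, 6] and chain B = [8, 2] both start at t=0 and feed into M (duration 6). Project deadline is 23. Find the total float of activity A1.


Forward pass: ES(A1) = sum of predecessors on chain A = 0
EF = ES + duration = 0 + 3 = 3
Backward pass: LF(M) = deadline = 23; LS(M) = 23 - 6 = 17
LF(A1) = LS(M) - sum(successors on chain A) = 17 - 6 = 11
LS = LF - duration = 11 - 3 = 8
Total float = LS - ES = 8 - 0 = 8

8


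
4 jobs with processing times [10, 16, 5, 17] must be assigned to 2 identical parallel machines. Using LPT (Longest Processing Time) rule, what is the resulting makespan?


Sort jobs in decreasing order (LPT): [17, 16, 10, 5]
Assign each job to the least loaded machine:
  Machine 1: jobs [17, 5], load = 22
  Machine 2: jobs [16, 10], load = 26
Makespan = max load = 26

26


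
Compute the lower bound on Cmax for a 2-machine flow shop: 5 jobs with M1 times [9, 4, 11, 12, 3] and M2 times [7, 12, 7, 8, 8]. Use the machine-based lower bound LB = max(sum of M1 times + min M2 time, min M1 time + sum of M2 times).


LB1 = sum(M1 times) + min(M2 times) = 39 + 7 = 46
LB2 = min(M1 times) + sum(M2 times) = 3 + 42 = 45
Lower bound = max(LB1, LB2) = max(46, 45) = 46

46


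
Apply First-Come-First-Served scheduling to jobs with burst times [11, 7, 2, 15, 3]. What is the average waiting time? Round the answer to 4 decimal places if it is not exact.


FCFS order (as given): [11, 7, 2, 15, 3]
Waiting times:
  Job 1: wait = 0
  Job 2: wait = 11
  Job 3: wait = 18
  Job 4: wait = 20
  Job 5: wait = 35
Sum of waiting times = 84
Average waiting time = 84/5 = 16.8

16.8


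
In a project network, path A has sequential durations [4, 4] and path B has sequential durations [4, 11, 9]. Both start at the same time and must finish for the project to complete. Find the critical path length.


Path A total = 4 + 4 = 8
Path B total = 4 + 11 + 9 = 24
Critical path = longest path = max(8, 24) = 24

24


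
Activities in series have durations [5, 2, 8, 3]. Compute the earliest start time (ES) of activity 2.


Activity 2 starts after activities 1 through 1 complete.
Predecessor durations: [5]
ES = 5 = 5

5


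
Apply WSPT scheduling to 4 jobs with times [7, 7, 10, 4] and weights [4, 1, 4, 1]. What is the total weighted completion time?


Compute p/w ratios and sort ascending (WSPT): [(7, 4), (10, 4), (4, 1), (7, 1)]
Compute weighted completion times:
  Job (p=7,w=4): C=7, w*C=4*7=28
  Job (p=10,w=4): C=17, w*C=4*17=68
  Job (p=4,w=1): C=21, w*C=1*21=21
  Job (p=7,w=1): C=28, w*C=1*28=28
Total weighted completion time = 145

145


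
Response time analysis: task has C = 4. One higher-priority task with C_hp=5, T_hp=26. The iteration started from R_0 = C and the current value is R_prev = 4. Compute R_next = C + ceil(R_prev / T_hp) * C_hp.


R_next = C + ceil(R_prev / T_hp) * C_hp
ceil(4 / 26) = ceil(0.1538) = 1
Interference = 1 * 5 = 5
R_next = 4 + 5 = 9

9


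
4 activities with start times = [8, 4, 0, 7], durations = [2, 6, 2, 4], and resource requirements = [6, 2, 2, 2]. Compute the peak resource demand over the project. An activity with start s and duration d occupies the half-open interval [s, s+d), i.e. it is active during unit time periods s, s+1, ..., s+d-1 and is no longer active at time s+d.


Each activity i is active on [start_i, start_i + duration_i).
Compute total resource usage per time slot:
  t=0: active resources = [2], total = 2
  t=1: active resources = [2], total = 2
  t=2: active resources = [], total = 0
  t=3: active resources = [], total = 0
  t=4: active resources = [2], total = 2
  t=5: active resources = [2], total = 2
  t=6: active resources = [2], total = 2
  t=7: active resources = [2, 2], total = 4
  t=8: active resources = [6, 2, 2], total = 10
  t=9: active resources = [6, 2, 2], total = 10
  t=10: active resources = [2], total = 2
Peak resource demand = 10

10


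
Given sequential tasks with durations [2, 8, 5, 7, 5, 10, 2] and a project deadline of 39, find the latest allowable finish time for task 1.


LF(activity 1) = deadline - sum of successor durations
Successors: activities 2 through 7 with durations [8, 5, 7, 5, 10, 2]
Sum of successor durations = 37
LF = 39 - 37 = 2

2


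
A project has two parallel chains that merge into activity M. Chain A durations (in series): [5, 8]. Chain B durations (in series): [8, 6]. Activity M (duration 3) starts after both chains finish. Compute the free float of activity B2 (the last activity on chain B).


ES(B2) = sum of predecessors on chain B = 8
EF(B2) = ES + duration = 8 + 6 = 14
Successor of B2 is M. ES(M) = max(sum(A), sum(B)) = max(13, 14) = 14
Free float = ES(successor) - EF(current) = 14 - 14 = 0

0


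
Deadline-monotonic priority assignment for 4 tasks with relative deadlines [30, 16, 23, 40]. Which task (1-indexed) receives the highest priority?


Sort tasks by relative deadline (ascending):
  Task 2: deadline = 16
  Task 3: deadline = 23
  Task 1: deadline = 30
  Task 4: deadline = 40
Priority order (highest first): [2, 3, 1, 4]
Highest priority task = 2

2


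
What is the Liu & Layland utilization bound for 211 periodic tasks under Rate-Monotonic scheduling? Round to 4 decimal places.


Compute 2^(1/211) = 1.0032904594
Subtract 1: 1.0032904594 - 1 = 0.0032904594
Multiply by n: 211 * 0.0032904594 = 0.6942869334
Round to 4 dp: 0.6943

0.6943


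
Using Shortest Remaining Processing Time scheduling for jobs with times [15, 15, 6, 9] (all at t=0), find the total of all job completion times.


Since all jobs arrive at t=0, SRPT equals SPT ordering.
SPT order: [6, 9, 15, 15]
Completion times:
  Job 1: p=6, C=6
  Job 2: p=9, C=15
  Job 3: p=15, C=30
  Job 4: p=15, C=45
Total completion time = 6 + 15 + 30 + 45 = 96

96


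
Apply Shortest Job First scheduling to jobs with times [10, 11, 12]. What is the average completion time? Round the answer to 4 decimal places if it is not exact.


SJF order (ascending): [10, 11, 12]
Completion times:
  Job 1: burst=10, C=10
  Job 2: burst=11, C=21
  Job 3: burst=12, C=33
Average completion = 64/3 = 21.3333

21.3333


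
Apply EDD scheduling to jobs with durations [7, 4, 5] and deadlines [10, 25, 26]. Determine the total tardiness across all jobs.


Sort by due date (EDD order): [(7, 10), (4, 25), (5, 26)]
Compute completion times and tardiness:
  Job 1: p=7, d=10, C=7, tardiness=max(0,7-10)=0
  Job 2: p=4, d=25, C=11, tardiness=max(0,11-25)=0
  Job 3: p=5, d=26, C=16, tardiness=max(0,16-26)=0
Total tardiness = 0

0


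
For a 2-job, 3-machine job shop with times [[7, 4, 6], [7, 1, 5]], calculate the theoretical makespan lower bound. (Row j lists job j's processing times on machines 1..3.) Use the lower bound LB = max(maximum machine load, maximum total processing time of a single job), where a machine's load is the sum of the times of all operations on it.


Machine loads:
  Machine 1: 7 + 7 = 14
  Machine 2: 4 + 1 = 5
  Machine 3: 6 + 5 = 11
Max machine load = 14
Job totals:
  Job 1: 17
  Job 2: 13
Max job total = 17
Lower bound = max(14, 17) = 17

17


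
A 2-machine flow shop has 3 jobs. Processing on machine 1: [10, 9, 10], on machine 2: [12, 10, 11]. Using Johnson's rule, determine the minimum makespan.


Apply Johnson's rule:
  Group 1 (a <= b): [(2, 9, 10), (1, 10, 12), (3, 10, 11)]
  Group 2 (a > b): []
Optimal job order: [2, 1, 3]
Schedule:
  Job 2: M1 done at 9, M2 done at 19
  Job 1: M1 done at 19, M2 done at 31
  Job 3: M1 done at 29, M2 done at 42
Makespan = 42

42


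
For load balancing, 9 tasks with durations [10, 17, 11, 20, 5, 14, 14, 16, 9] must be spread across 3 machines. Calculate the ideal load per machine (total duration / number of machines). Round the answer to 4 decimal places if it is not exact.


Total processing time = 10 + 17 + 11 + 20 + 5 + 14 + 14 + 16 + 9 = 116
Number of machines = 3
Ideal balanced load = 116 / 3 = 38.6667

38.6667


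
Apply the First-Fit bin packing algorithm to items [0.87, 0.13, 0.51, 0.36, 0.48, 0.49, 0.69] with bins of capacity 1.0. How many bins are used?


Place items sequentially using First-Fit:
  Item 0.87 -> new Bin 1
  Item 0.13 -> Bin 1 (now 1.0)
  Item 0.51 -> new Bin 2
  Item 0.36 -> Bin 2 (now 0.87)
  Item 0.48 -> new Bin 3
  Item 0.49 -> Bin 3 (now 0.97)
  Item 0.69 -> new Bin 4
Total bins used = 4

4


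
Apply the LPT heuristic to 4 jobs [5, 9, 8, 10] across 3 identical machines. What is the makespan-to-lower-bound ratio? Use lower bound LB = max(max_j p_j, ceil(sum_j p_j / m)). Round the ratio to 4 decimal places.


LPT order: [10, 9, 8, 5]
Machine loads after assignment: [10, 9, 13]
LPT makespan = 13
Lower bound = max(max_job, ceil(total/3)) = max(10, 11) = 11
Ratio = 13 / 11 = 1.1818

1.1818


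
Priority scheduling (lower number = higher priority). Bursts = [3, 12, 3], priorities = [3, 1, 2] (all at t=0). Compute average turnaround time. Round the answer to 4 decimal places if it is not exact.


Sort by priority (ascending = highest first):
Order: [(1, 12), (2, 3), (3, 3)]
Completion times:
  Priority 1, burst=12, C=12
  Priority 2, burst=3, C=15
  Priority 3, burst=3, C=18
Average turnaround = 45/3 = 15.0

15.0


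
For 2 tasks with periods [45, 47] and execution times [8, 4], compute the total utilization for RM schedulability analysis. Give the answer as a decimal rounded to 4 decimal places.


Compute individual utilizations (exact fractions):
  Task 1: C/T = 8/45 (approx. 0.1778)
  Task 2: C/T = 4/47 (approx. 0.0851)
Total utilization U = 8/45 + 4/47 = 556/2115
Rounded to 4 decimal places: U = 0.2629
RM (Liu & Layland) bound for 2 tasks = 0.828427; compare with U = 556/2115 (approx. 0.262884)
U <= bound, so schedulable by RM sufficient condition.

0.2629


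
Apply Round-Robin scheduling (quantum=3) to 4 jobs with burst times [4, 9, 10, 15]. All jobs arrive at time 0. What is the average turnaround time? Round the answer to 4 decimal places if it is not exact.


Time quantum = 3
Execution trace:
  J1 runs 3 units, time = 3
  J2 runs 3 units, time = 6
  J3 runs 3 units, time = 9
  J4 runs 3 units, time = 12
  J1 runs 1 units, time = 13
  J2 runs 3 units, time = 16
  J3 runs 3 units, time = 19
  J4 runs 3 units, time = 22
  J2 runs 3 units, time = 25
  J3 runs 3 units, time = 28
  J4 runs 3 units, time = 31
  J3 runs 1 units, time = 32
  J4 runs 3 units, time = 35
  J4 runs 3 units, time = 38
Finish times: [13, 25, 32, 38]
Average turnaround = 108/4 = 27.0

27.0


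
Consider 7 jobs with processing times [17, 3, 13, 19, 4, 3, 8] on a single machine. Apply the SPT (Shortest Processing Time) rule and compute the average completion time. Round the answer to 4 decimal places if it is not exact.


Sort jobs by processing time (SPT order): [3, 3, 4, 8, 13, 17, 19]
Compute completion times sequentially:
  Job 1: processing = 3, completes at 3
  Job 2: processing = 3, completes at 6
  Job 3: processing = 4, completes at 10
  Job 4: processing = 8, completes at 18
  Job 5: processing = 13, completes at 31
  Job 6: processing = 17, completes at 48
  Job 7: processing = 19, completes at 67
Sum of completion times = 183
Average completion time = 183/7 = 26.1429

26.1429


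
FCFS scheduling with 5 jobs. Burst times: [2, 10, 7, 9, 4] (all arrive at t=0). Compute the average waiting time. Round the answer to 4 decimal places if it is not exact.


FCFS order (as given): [2, 10, 7, 9, 4]
Waiting times:
  Job 1: wait = 0
  Job 2: wait = 2
  Job 3: wait = 12
  Job 4: wait = 19
  Job 5: wait = 28
Sum of waiting times = 61
Average waiting time = 61/5 = 12.2

12.2


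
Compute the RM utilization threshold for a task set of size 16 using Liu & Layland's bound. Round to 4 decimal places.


Compute 2^(1/16) = 1.0442737824
Subtract 1: 1.0442737824 - 1 = 0.0442737824
Multiply by n: 16 * 0.0442737824 = 0.7083805184
Round to 4 dp: 0.7084

0.7084


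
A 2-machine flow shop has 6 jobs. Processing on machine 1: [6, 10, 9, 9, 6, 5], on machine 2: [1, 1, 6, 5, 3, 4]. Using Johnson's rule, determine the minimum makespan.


Apply Johnson's rule:
  Group 1 (a <= b): []
  Group 2 (a > b): [(3, 9, 6), (4, 9, 5), (6, 5, 4), (5, 6, 3), (1, 6, 1), (2, 10, 1)]
Optimal job order: [3, 4, 6, 5, 1, 2]
Schedule:
  Job 3: M1 done at 9, M2 done at 15
  Job 4: M1 done at 18, M2 done at 23
  Job 6: M1 done at 23, M2 done at 27
  Job 5: M1 done at 29, M2 done at 32
  Job 1: M1 done at 35, M2 done at 36
  Job 2: M1 done at 45, M2 done at 46
Makespan = 46

46


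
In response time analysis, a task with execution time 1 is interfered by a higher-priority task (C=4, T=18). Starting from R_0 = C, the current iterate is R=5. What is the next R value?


R_next = C + ceil(R_prev / T_hp) * C_hp
ceil(5 / 18) = ceil(0.2778) = 1
Interference = 1 * 4 = 4
R_next = 1 + 4 = 5
R_next = R_prev, so the iteration has converged (response time = 5).

5


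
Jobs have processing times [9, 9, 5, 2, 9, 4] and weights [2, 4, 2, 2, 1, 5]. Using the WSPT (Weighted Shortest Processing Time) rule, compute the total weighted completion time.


Compute p/w ratios and sort ascending (WSPT): [(4, 5), (2, 2), (9, 4), (5, 2), (9, 2), (9, 1)]
Compute weighted completion times:
  Job (p=4,w=5): C=4, w*C=5*4=20
  Job (p=2,w=2): C=6, w*C=2*6=12
  Job (p=9,w=4): C=15, w*C=4*15=60
  Job (p=5,w=2): C=20, w*C=2*20=40
  Job (p=9,w=2): C=29, w*C=2*29=58
  Job (p=9,w=1): C=38, w*C=1*38=38
Total weighted completion time = 228

228


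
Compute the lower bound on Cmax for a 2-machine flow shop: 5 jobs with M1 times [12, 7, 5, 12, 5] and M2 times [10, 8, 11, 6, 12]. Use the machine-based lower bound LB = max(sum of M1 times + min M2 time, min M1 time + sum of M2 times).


LB1 = sum(M1 times) + min(M2 times) = 41 + 6 = 47
LB2 = min(M1 times) + sum(M2 times) = 5 + 47 = 52
Lower bound = max(LB1, LB2) = max(47, 52) = 52

52


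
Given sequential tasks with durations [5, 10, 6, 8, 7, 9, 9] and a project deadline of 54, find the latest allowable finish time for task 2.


LF(activity 2) = deadline - sum of successor durations
Successors: activities 3 through 7 with durations [6, 8, 7, 9, 9]
Sum of successor durations = 39
LF = 54 - 39 = 15

15


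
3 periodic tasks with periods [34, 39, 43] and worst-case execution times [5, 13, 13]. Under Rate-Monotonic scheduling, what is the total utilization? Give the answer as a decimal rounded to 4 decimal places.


Compute individual utilizations (exact fractions):
  Task 1: C/T = 5/34 (approx. 0.1471)
  Task 2: C/T = 13/39 = 1/3 (approx. 0.3333)
  Task 3: C/T = 13/43 (approx. 0.3023)
Total utilization U = 5/34 + 1/3 + 13/43 = 3433/4386
Rounded to 4 decimal places: U = 0.7827
RM (Liu & Layland) bound for 3 tasks = 0.779763; compare with U = 3433/4386 (approx. 0.782718)
bound < U <= 1, so the RM sufficient condition is not met (inconclusive; an exact test such as response-time analysis is needed).

0.7827


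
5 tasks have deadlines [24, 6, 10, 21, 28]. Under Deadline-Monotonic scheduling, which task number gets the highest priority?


Sort tasks by relative deadline (ascending):
  Task 2: deadline = 6
  Task 3: deadline = 10
  Task 4: deadline = 21
  Task 1: deadline = 24
  Task 5: deadline = 28
Priority order (highest first): [2, 3, 4, 1, 5]
Highest priority task = 2

2


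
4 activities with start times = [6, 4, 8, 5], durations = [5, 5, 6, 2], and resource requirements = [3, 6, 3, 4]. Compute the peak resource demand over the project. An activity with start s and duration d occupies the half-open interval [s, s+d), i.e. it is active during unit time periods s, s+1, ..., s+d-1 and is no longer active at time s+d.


Each activity i is active on [start_i, start_i + duration_i).
Compute total resource usage per time slot:
  t=0: active resources = [], total = 0
  t=1: active resources = [], total = 0
  t=2: active resources = [], total = 0
  t=3: active resources = [], total = 0
  t=4: active resources = [6], total = 6
  t=5: active resources = [6, 4], total = 10
  t=6: active resources = [3, 6, 4], total = 13
  t=7: active resources = [3, 6], total = 9
  t=8: active resources = [3, 6, 3], total = 12
  t=9: active resources = [3, 3], total = 6
  t=10: active resources = [3, 3], total = 6
  t=11: active resources = [3], total = 3
  t=12: active resources = [3], total = 3
  t=13: active resources = [3], total = 3
Peak resource demand = 13

13


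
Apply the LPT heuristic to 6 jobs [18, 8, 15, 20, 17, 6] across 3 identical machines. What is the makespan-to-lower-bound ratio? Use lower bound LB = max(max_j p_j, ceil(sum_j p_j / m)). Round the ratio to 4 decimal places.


LPT order: [20, 18, 17, 15, 8, 6]
Machine loads after assignment: [26, 26, 32]
LPT makespan = 32
Lower bound = max(max_job, ceil(total/3)) = max(20, 28) = 28
Ratio = 32 / 28 = 1.1429

1.1429


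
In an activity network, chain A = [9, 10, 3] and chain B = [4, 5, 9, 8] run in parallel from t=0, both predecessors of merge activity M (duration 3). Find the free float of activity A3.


ES(A3) = sum of predecessors on chain A = 19
EF(A3) = ES + duration = 19 + 3 = 22
Successor of A3 is M. ES(M) = max(sum(A), sum(B)) = max(22, 26) = 26
Free float = ES(successor) - EF(current) = 26 - 22 = 4

4


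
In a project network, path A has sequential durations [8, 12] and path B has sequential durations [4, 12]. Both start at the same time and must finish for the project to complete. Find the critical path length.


Path A total = 8 + 12 = 20
Path B total = 4 + 12 = 16
Critical path = longest path = max(20, 16) = 20

20


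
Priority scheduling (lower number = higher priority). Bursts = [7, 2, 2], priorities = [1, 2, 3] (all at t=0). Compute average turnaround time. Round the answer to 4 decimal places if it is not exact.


Sort by priority (ascending = highest first):
Order: [(1, 7), (2, 2), (3, 2)]
Completion times:
  Priority 1, burst=7, C=7
  Priority 2, burst=2, C=9
  Priority 3, burst=2, C=11
Average turnaround = 27/3 = 9.0

9.0


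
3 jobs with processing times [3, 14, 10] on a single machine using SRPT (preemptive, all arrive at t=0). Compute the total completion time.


Since all jobs arrive at t=0, SRPT equals SPT ordering.
SPT order: [3, 10, 14]
Completion times:
  Job 1: p=3, C=3
  Job 2: p=10, C=13
  Job 3: p=14, C=27
Total completion time = 3 + 13 + 27 = 43

43


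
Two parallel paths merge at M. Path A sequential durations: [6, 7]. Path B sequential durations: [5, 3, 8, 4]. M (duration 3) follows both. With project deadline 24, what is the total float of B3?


Forward pass: ES(B3) = sum of predecessors on chain B = 8
EF = ES + duration = 8 + 8 = 16
Backward pass: LF(M) = deadline = 24; LS(M) = 24 - 3 = 21
LF(B3) = LS(M) - sum(successors on chain B) = 21 - 4 = 17
LS = LF - duration = 17 - 8 = 9
Total float = LS - ES = 9 - 8 = 1

1


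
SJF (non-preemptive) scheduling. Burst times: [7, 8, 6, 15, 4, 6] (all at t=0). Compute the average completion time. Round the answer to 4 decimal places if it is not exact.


SJF order (ascending): [4, 6, 6, 7, 8, 15]
Completion times:
  Job 1: burst=4, C=4
  Job 2: burst=6, C=10
  Job 3: burst=6, C=16
  Job 4: burst=7, C=23
  Job 5: burst=8, C=31
  Job 6: burst=15, C=46
Average completion = 130/6 = 21.6667

21.6667


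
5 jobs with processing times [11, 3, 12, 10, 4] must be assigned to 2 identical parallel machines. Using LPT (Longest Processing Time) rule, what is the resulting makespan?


Sort jobs in decreasing order (LPT): [12, 11, 10, 4, 3]
Assign each job to the least loaded machine:
  Machine 1: jobs [12, 4, 3], load = 19
  Machine 2: jobs [11, 10], load = 21
Makespan = max load = 21

21


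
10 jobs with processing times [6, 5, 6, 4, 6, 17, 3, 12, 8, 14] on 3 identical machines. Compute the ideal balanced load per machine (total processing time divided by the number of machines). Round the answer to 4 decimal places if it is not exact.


Total processing time = 6 + 5 + 6 + 4 + 6 + 17 + 3 + 12 + 8 + 14 = 81
Number of machines = 3
Ideal balanced load = 81 / 3 = 27.0

27.0


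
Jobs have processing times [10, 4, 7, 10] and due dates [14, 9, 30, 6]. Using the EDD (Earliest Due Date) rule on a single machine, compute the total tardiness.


Sort by due date (EDD order): [(10, 6), (4, 9), (10, 14), (7, 30)]
Compute completion times and tardiness:
  Job 1: p=10, d=6, C=10, tardiness=max(0,10-6)=4
  Job 2: p=4, d=9, C=14, tardiness=max(0,14-9)=5
  Job 3: p=10, d=14, C=24, tardiness=max(0,24-14)=10
  Job 4: p=7, d=30, C=31, tardiness=max(0,31-30)=1
Total tardiness = 20

20


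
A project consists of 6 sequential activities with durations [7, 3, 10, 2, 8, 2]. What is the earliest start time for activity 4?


Activity 4 starts after activities 1 through 3 complete.
Predecessor durations: [7, 3, 10]
ES = 7 + 3 + 10 = 20

20


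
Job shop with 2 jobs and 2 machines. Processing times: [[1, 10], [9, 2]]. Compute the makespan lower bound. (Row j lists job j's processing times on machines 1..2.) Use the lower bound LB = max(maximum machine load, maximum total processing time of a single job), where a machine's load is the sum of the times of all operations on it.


Machine loads:
  Machine 1: 1 + 9 = 10
  Machine 2: 10 + 2 = 12
Max machine load = 12
Job totals:
  Job 1: 11
  Job 2: 11
Max job total = 11
Lower bound = max(12, 11) = 12

12


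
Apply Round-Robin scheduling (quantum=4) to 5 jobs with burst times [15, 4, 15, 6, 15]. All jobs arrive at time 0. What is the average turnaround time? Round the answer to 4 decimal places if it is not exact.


Time quantum = 4
Execution trace:
  J1 runs 4 units, time = 4
  J2 runs 4 units, time = 8
  J3 runs 4 units, time = 12
  J4 runs 4 units, time = 16
  J5 runs 4 units, time = 20
  J1 runs 4 units, time = 24
  J3 runs 4 units, time = 28
  J4 runs 2 units, time = 30
  J5 runs 4 units, time = 34
  J1 runs 4 units, time = 38
  J3 runs 4 units, time = 42
  J5 runs 4 units, time = 46
  J1 runs 3 units, time = 49
  J3 runs 3 units, time = 52
  J5 runs 3 units, time = 55
Finish times: [49, 8, 52, 30, 55]
Average turnaround = 194/5 = 38.8

38.8


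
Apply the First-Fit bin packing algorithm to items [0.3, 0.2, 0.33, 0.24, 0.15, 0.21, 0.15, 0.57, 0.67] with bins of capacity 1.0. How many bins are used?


Place items sequentially using First-Fit:
  Item 0.3 -> new Bin 1
  Item 0.2 -> Bin 1 (now 0.5)
  Item 0.33 -> Bin 1 (now 0.83)
  Item 0.24 -> new Bin 2
  Item 0.15 -> Bin 1 (now 0.98)
  Item 0.21 -> Bin 2 (now 0.45)
  Item 0.15 -> Bin 2 (now 0.6)
  Item 0.57 -> new Bin 3
  Item 0.67 -> new Bin 4
Total bins used = 4

4


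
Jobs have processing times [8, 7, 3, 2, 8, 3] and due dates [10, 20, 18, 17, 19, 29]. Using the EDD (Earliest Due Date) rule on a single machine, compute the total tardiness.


Sort by due date (EDD order): [(8, 10), (2, 17), (3, 18), (8, 19), (7, 20), (3, 29)]
Compute completion times and tardiness:
  Job 1: p=8, d=10, C=8, tardiness=max(0,8-10)=0
  Job 2: p=2, d=17, C=10, tardiness=max(0,10-17)=0
  Job 3: p=3, d=18, C=13, tardiness=max(0,13-18)=0
  Job 4: p=8, d=19, C=21, tardiness=max(0,21-19)=2
  Job 5: p=7, d=20, C=28, tardiness=max(0,28-20)=8
  Job 6: p=3, d=29, C=31, tardiness=max(0,31-29)=2
Total tardiness = 12

12


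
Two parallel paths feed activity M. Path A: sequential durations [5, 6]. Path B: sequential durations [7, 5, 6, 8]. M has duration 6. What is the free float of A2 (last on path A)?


ES(A2) = sum of predecessors on chain A = 5
EF(A2) = ES + duration = 5 + 6 = 11
Successor of A2 is M. ES(M) = max(sum(A), sum(B)) = max(11, 26) = 26
Free float = ES(successor) - EF(current) = 26 - 11 = 15

15


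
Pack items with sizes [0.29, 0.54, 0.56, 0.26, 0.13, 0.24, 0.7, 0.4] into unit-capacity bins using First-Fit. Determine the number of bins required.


Place items sequentially using First-Fit:
  Item 0.29 -> new Bin 1
  Item 0.54 -> Bin 1 (now 0.83)
  Item 0.56 -> new Bin 2
  Item 0.26 -> Bin 2 (now 0.82)
  Item 0.13 -> Bin 1 (now 0.96)
  Item 0.24 -> new Bin 3
  Item 0.7 -> Bin 3 (now 0.94)
  Item 0.4 -> new Bin 4
Total bins used = 4

4


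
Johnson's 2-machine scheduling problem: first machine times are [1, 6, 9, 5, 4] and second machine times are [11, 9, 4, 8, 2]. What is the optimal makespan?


Apply Johnson's rule:
  Group 1 (a <= b): [(1, 1, 11), (4, 5, 8), (2, 6, 9)]
  Group 2 (a > b): [(3, 9, 4), (5, 4, 2)]
Optimal job order: [1, 4, 2, 3, 5]
Schedule:
  Job 1: M1 done at 1, M2 done at 12
  Job 4: M1 done at 6, M2 done at 20
  Job 2: M1 done at 12, M2 done at 29
  Job 3: M1 done at 21, M2 done at 33
  Job 5: M1 done at 25, M2 done at 35
Makespan = 35

35


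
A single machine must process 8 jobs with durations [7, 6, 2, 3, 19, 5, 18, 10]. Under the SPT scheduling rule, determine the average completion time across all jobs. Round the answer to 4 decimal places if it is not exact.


Sort jobs by processing time (SPT order): [2, 3, 5, 6, 7, 10, 18, 19]
Compute completion times sequentially:
  Job 1: processing = 2, completes at 2
  Job 2: processing = 3, completes at 5
  Job 3: processing = 5, completes at 10
  Job 4: processing = 6, completes at 16
  Job 5: processing = 7, completes at 23
  Job 6: processing = 10, completes at 33
  Job 7: processing = 18, completes at 51
  Job 8: processing = 19, completes at 70
Sum of completion times = 210
Average completion time = 210/8 = 26.25

26.25


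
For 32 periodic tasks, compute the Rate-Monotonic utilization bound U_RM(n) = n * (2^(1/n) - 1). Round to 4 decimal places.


Compute 2^(1/32) = 1.0218971487
Subtract 1: 1.0218971487 - 1 = 0.0218971487
Multiply by n: 32 * 0.0218971487 = 0.7007087584
Round to 4 dp: 0.7007

0.7007


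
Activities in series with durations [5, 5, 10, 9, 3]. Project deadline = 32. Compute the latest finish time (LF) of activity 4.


LF(activity 4) = deadline - sum of successor durations
Successors: activities 5 through 5 with durations [3]
Sum of successor durations = 3
LF = 32 - 3 = 29

29


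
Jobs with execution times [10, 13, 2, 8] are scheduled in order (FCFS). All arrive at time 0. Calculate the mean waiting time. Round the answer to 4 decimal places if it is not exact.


FCFS order (as given): [10, 13, 2, 8]
Waiting times:
  Job 1: wait = 0
  Job 2: wait = 10
  Job 3: wait = 23
  Job 4: wait = 25
Sum of waiting times = 58
Average waiting time = 58/4 = 14.5

14.5


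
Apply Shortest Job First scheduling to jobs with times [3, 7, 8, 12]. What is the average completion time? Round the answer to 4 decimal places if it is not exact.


SJF order (ascending): [3, 7, 8, 12]
Completion times:
  Job 1: burst=3, C=3
  Job 2: burst=7, C=10
  Job 3: burst=8, C=18
  Job 4: burst=12, C=30
Average completion = 61/4 = 15.25

15.25


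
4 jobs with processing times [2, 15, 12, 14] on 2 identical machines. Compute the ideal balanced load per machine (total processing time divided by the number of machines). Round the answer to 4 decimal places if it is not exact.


Total processing time = 2 + 15 + 12 + 14 = 43
Number of machines = 2
Ideal balanced load = 43 / 2 = 21.5

21.5


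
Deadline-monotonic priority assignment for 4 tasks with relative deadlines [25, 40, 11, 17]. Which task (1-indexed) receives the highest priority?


Sort tasks by relative deadline (ascending):
  Task 3: deadline = 11
  Task 4: deadline = 17
  Task 1: deadline = 25
  Task 2: deadline = 40
Priority order (highest first): [3, 4, 1, 2]
Highest priority task = 3

3


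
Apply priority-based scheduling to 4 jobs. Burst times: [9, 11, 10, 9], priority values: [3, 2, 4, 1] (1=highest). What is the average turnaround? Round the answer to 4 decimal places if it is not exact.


Sort by priority (ascending = highest first):
Order: [(1, 9), (2, 11), (3, 9), (4, 10)]
Completion times:
  Priority 1, burst=9, C=9
  Priority 2, burst=11, C=20
  Priority 3, burst=9, C=29
  Priority 4, burst=10, C=39
Average turnaround = 97/4 = 24.25

24.25


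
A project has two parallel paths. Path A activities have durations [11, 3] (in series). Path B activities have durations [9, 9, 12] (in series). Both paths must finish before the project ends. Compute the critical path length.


Path A total = 11 + 3 = 14
Path B total = 9 + 9 + 12 = 30
Critical path = longest path = max(14, 30) = 30

30


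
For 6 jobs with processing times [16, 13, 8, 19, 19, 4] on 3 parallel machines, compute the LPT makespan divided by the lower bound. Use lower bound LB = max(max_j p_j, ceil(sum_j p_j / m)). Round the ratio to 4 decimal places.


LPT order: [19, 19, 16, 13, 8, 4]
Machine loads after assignment: [27, 23, 29]
LPT makespan = 29
Lower bound = max(max_job, ceil(total/3)) = max(19, 27) = 27
Ratio = 29 / 27 = 1.0741

1.0741


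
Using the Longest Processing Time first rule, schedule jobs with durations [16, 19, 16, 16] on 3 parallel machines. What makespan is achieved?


Sort jobs in decreasing order (LPT): [19, 16, 16, 16]
Assign each job to the least loaded machine:
  Machine 1: jobs [19], load = 19
  Machine 2: jobs [16, 16], load = 32
  Machine 3: jobs [16], load = 16
Makespan = max load = 32

32


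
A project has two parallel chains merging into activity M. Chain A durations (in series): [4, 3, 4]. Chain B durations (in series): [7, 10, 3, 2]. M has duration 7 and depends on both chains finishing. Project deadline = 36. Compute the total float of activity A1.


Forward pass: ES(A1) = sum of predecessors on chain A = 0
EF = ES + duration = 0 + 4 = 4
Backward pass: LF(M) = deadline = 36; LS(M) = 36 - 7 = 29
LF(A1) = LS(M) - sum(successors on chain A) = 29 - 7 = 22
LS = LF - duration = 22 - 4 = 18
Total float = LS - ES = 18 - 0 = 18

18


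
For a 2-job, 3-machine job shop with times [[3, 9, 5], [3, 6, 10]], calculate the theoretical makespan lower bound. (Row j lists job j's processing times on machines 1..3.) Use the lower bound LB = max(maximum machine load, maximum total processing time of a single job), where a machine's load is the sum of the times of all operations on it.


Machine loads:
  Machine 1: 3 + 3 = 6
  Machine 2: 9 + 6 = 15
  Machine 3: 5 + 10 = 15
Max machine load = 15
Job totals:
  Job 1: 17
  Job 2: 19
Max job total = 19
Lower bound = max(15, 19) = 19

19


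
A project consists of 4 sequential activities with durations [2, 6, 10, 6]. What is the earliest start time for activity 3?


Activity 3 starts after activities 1 through 2 complete.
Predecessor durations: [2, 6]
ES = 2 + 6 = 8

8


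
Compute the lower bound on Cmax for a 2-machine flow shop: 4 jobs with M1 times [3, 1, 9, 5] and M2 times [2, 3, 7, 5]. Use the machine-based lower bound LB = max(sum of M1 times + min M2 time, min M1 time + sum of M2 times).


LB1 = sum(M1 times) + min(M2 times) = 18 + 2 = 20
LB2 = min(M1 times) + sum(M2 times) = 1 + 17 = 18
Lower bound = max(LB1, LB2) = max(20, 18) = 20

20


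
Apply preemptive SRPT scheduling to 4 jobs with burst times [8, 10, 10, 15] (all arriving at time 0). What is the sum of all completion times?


Since all jobs arrive at t=0, SRPT equals SPT ordering.
SPT order: [8, 10, 10, 15]
Completion times:
  Job 1: p=8, C=8
  Job 2: p=10, C=18
  Job 3: p=10, C=28
  Job 4: p=15, C=43
Total completion time = 8 + 18 + 28 + 43 = 97

97


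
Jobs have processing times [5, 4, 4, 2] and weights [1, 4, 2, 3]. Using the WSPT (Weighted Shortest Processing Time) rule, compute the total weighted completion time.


Compute p/w ratios and sort ascending (WSPT): [(2, 3), (4, 4), (4, 2), (5, 1)]
Compute weighted completion times:
  Job (p=2,w=3): C=2, w*C=3*2=6
  Job (p=4,w=4): C=6, w*C=4*6=24
  Job (p=4,w=2): C=10, w*C=2*10=20
  Job (p=5,w=1): C=15, w*C=1*15=15
Total weighted completion time = 65

65


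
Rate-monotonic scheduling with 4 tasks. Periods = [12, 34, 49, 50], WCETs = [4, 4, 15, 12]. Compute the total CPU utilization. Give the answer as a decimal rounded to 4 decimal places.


Compute individual utilizations (exact fractions):
  Task 1: C/T = 4/12 = 1/3 (approx. 0.3333)
  Task 2: C/T = 4/34 = 2/17 (approx. 0.1176)
  Task 3: C/T = 15/49 (approx. 0.3061)
  Task 4: C/T = 12/50 = 6/25 (approx. 0.24)
Total utilization U = 1/3 + 2/17 + 15/49 + 6/25 = 62294/62475
Rounded to 4 decimal places: U = 0.9971
RM (Liu & Layland) bound for 4 tasks = 0.756828; compare with U = 62294/62475 (approx. 0.997103)
bound < U <= 1, so the RM sufficient condition is not met (inconclusive; an exact test such as response-time analysis is needed).

0.9971


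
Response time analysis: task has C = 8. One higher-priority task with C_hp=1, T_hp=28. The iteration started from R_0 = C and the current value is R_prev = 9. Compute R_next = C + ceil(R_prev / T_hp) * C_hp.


R_next = C + ceil(R_prev / T_hp) * C_hp
ceil(9 / 28) = ceil(0.3214) = 1
Interference = 1 * 1 = 1
R_next = 8 + 1 = 9
R_next = R_prev, so the iteration has converged (response time = 9).

9


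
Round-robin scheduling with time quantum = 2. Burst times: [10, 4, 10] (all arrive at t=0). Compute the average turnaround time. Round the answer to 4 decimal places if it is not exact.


Time quantum = 2
Execution trace:
  J1 runs 2 units, time = 2
  J2 runs 2 units, time = 4
  J3 runs 2 units, time = 6
  J1 runs 2 units, time = 8
  J2 runs 2 units, time = 10
  J3 runs 2 units, time = 12
  J1 runs 2 units, time = 14
  J3 runs 2 units, time = 16
  J1 runs 2 units, time = 18
  J3 runs 2 units, time = 20
  J1 runs 2 units, time = 22
  J3 runs 2 units, time = 24
Finish times: [22, 10, 24]
Average turnaround = 56/3 = 18.6667

18.6667


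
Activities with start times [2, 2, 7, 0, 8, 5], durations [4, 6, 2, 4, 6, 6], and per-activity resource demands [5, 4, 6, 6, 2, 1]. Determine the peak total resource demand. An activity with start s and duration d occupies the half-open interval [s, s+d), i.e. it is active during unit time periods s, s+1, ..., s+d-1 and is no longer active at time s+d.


Each activity i is active on [start_i, start_i + duration_i).
Compute total resource usage per time slot:
  t=0: active resources = [6], total = 6
  t=1: active resources = [6], total = 6
  t=2: active resources = [5, 4, 6], total = 15
  t=3: active resources = [5, 4, 6], total = 15
  t=4: active resources = [5, 4], total = 9
  t=5: active resources = [5, 4, 1], total = 10
  t=6: active resources = [4, 1], total = 5
  t=7: active resources = [4, 6, 1], total = 11
  t=8: active resources = [6, 2, 1], total = 9
  t=9: active resources = [2, 1], total = 3
  t=10: active resources = [2, 1], total = 3
  t=11: active resources = [2], total = 2
  t=12: active resources = [2], total = 2
  t=13: active resources = [2], total = 2
Peak resource demand = 15

15


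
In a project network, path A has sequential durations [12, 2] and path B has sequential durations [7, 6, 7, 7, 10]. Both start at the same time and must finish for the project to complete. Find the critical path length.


Path A total = 12 + 2 = 14
Path B total = 7 + 6 + 7 + 7 + 10 = 37
Critical path = longest path = max(14, 37) = 37

37


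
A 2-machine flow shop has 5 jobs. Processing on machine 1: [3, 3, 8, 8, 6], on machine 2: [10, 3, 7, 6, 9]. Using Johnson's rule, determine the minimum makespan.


Apply Johnson's rule:
  Group 1 (a <= b): [(1, 3, 10), (2, 3, 3), (5, 6, 9)]
  Group 2 (a > b): [(3, 8, 7), (4, 8, 6)]
Optimal job order: [1, 2, 5, 3, 4]
Schedule:
  Job 1: M1 done at 3, M2 done at 13
  Job 2: M1 done at 6, M2 done at 16
  Job 5: M1 done at 12, M2 done at 25
  Job 3: M1 done at 20, M2 done at 32
  Job 4: M1 done at 28, M2 done at 38
Makespan = 38

38


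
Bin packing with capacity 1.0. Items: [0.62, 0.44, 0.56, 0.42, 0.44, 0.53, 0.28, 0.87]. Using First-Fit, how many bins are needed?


Place items sequentially using First-Fit:
  Item 0.62 -> new Bin 1
  Item 0.44 -> new Bin 2
  Item 0.56 -> Bin 2 (now 1.0)
  Item 0.42 -> new Bin 3
  Item 0.44 -> Bin 3 (now 0.86)
  Item 0.53 -> new Bin 4
  Item 0.28 -> Bin 1 (now 0.9)
  Item 0.87 -> new Bin 5
Total bins used = 5

5


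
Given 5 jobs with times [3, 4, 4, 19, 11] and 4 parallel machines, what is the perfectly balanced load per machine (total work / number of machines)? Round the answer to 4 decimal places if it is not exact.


Total processing time = 3 + 4 + 4 + 19 + 11 = 41
Number of machines = 4
Ideal balanced load = 41 / 4 = 10.25

10.25


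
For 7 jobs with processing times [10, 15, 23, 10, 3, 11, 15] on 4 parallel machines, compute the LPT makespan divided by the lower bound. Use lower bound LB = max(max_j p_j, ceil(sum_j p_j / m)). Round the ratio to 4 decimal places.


LPT order: [23, 15, 15, 11, 10, 10, 3]
Machine loads after assignment: [23, 25, 18, 21]
LPT makespan = 25
Lower bound = max(max_job, ceil(total/4)) = max(23, 22) = 23
Ratio = 25 / 23 = 1.087

1.087


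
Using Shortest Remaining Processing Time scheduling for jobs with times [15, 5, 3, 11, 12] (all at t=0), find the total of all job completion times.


Since all jobs arrive at t=0, SRPT equals SPT ordering.
SPT order: [3, 5, 11, 12, 15]
Completion times:
  Job 1: p=3, C=3
  Job 2: p=5, C=8
  Job 3: p=11, C=19
  Job 4: p=12, C=31
  Job 5: p=15, C=46
Total completion time = 3 + 8 + 19 + 31 + 46 = 107

107


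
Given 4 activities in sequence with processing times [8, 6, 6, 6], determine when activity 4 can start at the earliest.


Activity 4 starts after activities 1 through 3 complete.
Predecessor durations: [8, 6, 6]
ES = 8 + 6 + 6 = 20

20


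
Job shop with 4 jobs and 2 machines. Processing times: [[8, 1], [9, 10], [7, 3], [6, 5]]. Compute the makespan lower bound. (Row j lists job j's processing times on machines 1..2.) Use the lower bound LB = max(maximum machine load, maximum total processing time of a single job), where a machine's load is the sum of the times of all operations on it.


Machine loads:
  Machine 1: 8 + 9 + 7 + 6 = 30
  Machine 2: 1 + 10 + 3 + 5 = 19
Max machine load = 30
Job totals:
  Job 1: 9
  Job 2: 19
  Job 3: 10
  Job 4: 11
Max job total = 19
Lower bound = max(30, 19) = 30

30


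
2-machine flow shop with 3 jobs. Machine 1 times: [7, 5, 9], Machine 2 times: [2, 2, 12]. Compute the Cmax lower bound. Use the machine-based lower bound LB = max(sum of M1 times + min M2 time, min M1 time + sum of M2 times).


LB1 = sum(M1 times) + min(M2 times) = 21 + 2 = 23
LB2 = min(M1 times) + sum(M2 times) = 5 + 16 = 21
Lower bound = max(LB1, LB2) = max(23, 21) = 23

23


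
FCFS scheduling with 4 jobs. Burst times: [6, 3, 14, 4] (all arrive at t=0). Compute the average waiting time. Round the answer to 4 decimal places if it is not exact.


FCFS order (as given): [6, 3, 14, 4]
Waiting times:
  Job 1: wait = 0
  Job 2: wait = 6
  Job 3: wait = 9
  Job 4: wait = 23
Sum of waiting times = 38
Average waiting time = 38/4 = 9.5

9.5


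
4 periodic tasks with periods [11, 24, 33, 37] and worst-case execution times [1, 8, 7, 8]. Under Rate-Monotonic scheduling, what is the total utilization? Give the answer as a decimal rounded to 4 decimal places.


Compute individual utilizations (exact fractions):
  Task 1: C/T = 1/11 (approx. 0.0909)
  Task 2: C/T = 8/24 = 1/3 (approx. 0.3333)
  Task 3: C/T = 7/33 (approx. 0.2121)
  Task 4: C/T = 8/37 (approx. 0.2162)
Total utilization U = 1/11 + 1/3 + 7/33 + 8/37 = 347/407
Rounded to 4 decimal places: U = 0.8526
RM (Liu & Layland) bound for 4 tasks = 0.756828; compare with U = 347/407 (approx. 0.852580)
bound < U <= 1, so the RM sufficient condition is not met (inconclusive; an exact test such as response-time analysis is needed).

0.8526
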